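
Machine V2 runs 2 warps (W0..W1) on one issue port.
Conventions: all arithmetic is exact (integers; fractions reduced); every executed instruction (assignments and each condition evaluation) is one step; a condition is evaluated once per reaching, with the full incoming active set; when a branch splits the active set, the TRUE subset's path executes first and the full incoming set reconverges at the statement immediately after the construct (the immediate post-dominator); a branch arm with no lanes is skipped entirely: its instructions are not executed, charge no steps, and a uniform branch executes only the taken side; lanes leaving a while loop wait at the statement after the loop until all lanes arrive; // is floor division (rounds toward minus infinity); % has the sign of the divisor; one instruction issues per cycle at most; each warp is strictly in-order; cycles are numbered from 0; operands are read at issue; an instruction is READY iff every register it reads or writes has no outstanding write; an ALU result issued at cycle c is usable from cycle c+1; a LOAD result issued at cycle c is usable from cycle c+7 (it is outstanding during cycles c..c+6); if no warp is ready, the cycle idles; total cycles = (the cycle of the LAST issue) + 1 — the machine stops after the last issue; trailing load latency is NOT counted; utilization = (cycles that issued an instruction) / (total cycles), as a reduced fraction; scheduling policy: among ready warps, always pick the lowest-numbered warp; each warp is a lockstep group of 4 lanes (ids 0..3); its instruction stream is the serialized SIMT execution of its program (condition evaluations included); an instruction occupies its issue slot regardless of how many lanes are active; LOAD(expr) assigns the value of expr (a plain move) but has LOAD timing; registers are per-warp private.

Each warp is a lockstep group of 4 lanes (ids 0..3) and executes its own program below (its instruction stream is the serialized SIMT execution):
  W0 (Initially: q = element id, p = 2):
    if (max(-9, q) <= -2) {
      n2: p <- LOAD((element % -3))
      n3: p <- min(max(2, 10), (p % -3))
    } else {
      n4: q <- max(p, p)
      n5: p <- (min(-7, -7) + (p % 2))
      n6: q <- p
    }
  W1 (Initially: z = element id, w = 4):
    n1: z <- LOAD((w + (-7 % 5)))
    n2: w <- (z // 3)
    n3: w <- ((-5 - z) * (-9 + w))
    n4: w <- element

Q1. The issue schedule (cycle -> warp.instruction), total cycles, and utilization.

cycle 0: W0.I0
cycle 1: W0.I1
cycle 2: W0.I2
cycle 3: W0.I3
cycle 4: W1.I0
cycle 5: idle
cycle 6: idle
cycle 7: idle
cycle 8: idle
cycle 9: idle
cycle 10: idle
cycle 11: W1.I1
cycle 12: W1.I2
cycle 13: W1.I3

Answer: 14 cycles, utilization 4/7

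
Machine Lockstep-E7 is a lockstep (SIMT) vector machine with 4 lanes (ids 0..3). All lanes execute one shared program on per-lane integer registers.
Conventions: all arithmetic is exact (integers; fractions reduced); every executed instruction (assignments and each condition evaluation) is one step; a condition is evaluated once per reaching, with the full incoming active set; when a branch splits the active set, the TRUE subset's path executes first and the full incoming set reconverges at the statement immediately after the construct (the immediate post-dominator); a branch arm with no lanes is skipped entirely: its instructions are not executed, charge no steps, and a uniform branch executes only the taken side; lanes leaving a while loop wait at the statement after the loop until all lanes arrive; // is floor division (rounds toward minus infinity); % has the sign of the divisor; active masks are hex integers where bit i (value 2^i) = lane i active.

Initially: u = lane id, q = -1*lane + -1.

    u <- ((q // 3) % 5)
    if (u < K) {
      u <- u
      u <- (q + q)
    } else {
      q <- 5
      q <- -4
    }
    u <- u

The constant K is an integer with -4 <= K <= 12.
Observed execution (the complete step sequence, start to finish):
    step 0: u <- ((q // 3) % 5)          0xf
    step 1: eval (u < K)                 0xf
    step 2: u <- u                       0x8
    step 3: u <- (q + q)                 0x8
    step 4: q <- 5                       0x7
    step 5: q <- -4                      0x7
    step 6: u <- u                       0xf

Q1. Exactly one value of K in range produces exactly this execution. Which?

Answer: K = 4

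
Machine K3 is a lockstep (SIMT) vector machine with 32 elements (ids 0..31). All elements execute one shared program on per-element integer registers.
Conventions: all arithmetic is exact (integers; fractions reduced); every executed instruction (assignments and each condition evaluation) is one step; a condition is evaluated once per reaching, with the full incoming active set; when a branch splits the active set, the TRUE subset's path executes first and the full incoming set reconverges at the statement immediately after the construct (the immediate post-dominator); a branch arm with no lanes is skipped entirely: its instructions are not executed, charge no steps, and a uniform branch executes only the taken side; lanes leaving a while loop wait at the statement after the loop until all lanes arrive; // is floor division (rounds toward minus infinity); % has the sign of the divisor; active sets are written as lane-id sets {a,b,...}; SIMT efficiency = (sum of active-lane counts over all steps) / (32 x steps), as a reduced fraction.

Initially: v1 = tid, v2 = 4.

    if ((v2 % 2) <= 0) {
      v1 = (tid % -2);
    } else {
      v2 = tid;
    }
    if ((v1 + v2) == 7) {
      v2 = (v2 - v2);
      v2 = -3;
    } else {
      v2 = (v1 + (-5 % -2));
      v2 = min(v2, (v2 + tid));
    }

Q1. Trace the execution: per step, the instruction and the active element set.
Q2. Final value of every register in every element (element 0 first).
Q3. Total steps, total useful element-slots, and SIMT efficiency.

step 0: eval ((v2 % 2) <= 0)         {0,1,2,3,4,5,6,7,8,9,10,11,12,13,14,15,16,17,18,19,20,21,22,23,24,25,26,27,28,29,30,31}
step 1: v1 <- (tid % -2)             {0,1,2,3,4,5,6,7,8,9,10,11,12,13,14,15,16,17,18,19,20,21,22,23,24,25,26,27,28,29,30,31}
step 2: eval ((v1 + v2) == 7)        {0,1,2,3,4,5,6,7,8,9,10,11,12,13,14,15,16,17,18,19,20,21,22,23,24,25,26,27,28,29,30,31}
step 3: v2 <- (v1 + (-5 % -2))       {0,1,2,3,4,5,6,7,8,9,10,11,12,13,14,15,16,17,18,19,20,21,22,23,24,25,26,27,28,29,30,31}
step 4: v2 <- min(v2, (v2 + tid))    {0,1,2,3,4,5,6,7,8,9,10,11,12,13,14,15,16,17,18,19,20,21,22,23,24,25,26,27,28,29,30,31}

Answer: 5 steps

v1: 0,-1,0,-1,0,-1,0,-1,0,-1,0,-1,0,-1,0,-1,0,-1,0,-1,0,-1,0,-1,0,-1,0,-1,0,-1,0,-1
v2: -1,-2,-1,-2,-1,-2,-1,-2,-1,-2,-1,-2,-1,-2,-1,-2,-1,-2,-1,-2,-1,-2,-1,-2,-1,-2,-1,-2,-1,-2,-1,-2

steps = 5; useful = 160; efficiency = 160/160 = 1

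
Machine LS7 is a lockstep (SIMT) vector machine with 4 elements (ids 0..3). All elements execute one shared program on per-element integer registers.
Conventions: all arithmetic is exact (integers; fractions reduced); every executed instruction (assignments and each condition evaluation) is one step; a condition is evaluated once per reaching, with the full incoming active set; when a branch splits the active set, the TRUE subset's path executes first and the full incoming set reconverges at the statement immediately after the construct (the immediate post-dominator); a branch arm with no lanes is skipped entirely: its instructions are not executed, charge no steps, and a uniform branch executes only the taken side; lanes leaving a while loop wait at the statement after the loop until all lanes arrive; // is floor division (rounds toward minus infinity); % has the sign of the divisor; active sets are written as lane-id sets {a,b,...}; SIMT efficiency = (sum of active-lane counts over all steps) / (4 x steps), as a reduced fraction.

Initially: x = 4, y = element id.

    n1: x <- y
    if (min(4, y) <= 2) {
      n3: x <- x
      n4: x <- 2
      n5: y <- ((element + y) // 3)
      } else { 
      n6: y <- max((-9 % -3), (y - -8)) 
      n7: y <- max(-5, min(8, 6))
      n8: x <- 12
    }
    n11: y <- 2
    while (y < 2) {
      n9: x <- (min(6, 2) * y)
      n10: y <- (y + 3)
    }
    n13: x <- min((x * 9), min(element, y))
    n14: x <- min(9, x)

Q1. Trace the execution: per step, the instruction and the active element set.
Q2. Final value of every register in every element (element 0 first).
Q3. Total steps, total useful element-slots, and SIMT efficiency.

step 0: x <- y                       {0,1,2,3}
step 1: eval (min(4, y) <= 2)        {0,1,2,3}
step 2: x <- x                       {0,1,2}
step 3: x <- 2                       {0,1,2}
step 4: y <- ((element + y) // 3)    {0,1,2}
step 5: y <- max((-9 % -3), (y - -8)) {3}
step 6: y <- max(-5, min(8, 6))      {3}
step 7: x <- 12                      {3}
step 8: y <- 2                       {0,1,2,3}
step 9: eval (y < 2)                 {0,1,2,3}
step 10: x <- min((x * 9), min(element, y)) {0,1,2,3}
step 11: x <- min(9, x)               {0,1,2,3}

Answer: 12 steps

x: 0,1,2,2
y: 2,2,2,2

steps = 12; useful = 36; efficiency = 36/48 = 3/4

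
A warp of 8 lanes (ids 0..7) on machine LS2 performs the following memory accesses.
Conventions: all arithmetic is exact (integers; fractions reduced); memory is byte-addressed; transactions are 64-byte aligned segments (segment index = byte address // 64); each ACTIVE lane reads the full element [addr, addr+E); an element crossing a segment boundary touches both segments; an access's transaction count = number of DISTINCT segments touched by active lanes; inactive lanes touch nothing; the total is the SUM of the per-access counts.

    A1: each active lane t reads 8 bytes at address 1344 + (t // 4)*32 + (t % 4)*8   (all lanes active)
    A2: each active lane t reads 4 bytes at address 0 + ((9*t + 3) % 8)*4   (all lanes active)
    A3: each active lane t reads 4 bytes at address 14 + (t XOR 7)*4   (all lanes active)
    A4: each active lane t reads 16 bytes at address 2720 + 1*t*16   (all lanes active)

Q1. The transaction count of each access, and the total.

A1: 1 transaction
A2: 1 transaction
A3: 1 transaction
A4: 3 transactions

Answer: 1,1,1,3; total 6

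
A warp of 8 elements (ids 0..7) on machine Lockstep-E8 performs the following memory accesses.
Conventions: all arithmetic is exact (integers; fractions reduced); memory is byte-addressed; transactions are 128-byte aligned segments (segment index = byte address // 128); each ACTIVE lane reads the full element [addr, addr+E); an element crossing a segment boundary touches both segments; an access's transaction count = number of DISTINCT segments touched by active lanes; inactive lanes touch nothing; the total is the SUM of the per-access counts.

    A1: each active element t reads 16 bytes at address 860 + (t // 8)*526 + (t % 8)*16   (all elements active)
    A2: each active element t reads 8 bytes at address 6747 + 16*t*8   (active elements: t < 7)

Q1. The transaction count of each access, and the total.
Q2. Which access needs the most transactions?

A1: 2 transactions
A2: 7 transactions

Answer: 2,7; total 9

Answer: A2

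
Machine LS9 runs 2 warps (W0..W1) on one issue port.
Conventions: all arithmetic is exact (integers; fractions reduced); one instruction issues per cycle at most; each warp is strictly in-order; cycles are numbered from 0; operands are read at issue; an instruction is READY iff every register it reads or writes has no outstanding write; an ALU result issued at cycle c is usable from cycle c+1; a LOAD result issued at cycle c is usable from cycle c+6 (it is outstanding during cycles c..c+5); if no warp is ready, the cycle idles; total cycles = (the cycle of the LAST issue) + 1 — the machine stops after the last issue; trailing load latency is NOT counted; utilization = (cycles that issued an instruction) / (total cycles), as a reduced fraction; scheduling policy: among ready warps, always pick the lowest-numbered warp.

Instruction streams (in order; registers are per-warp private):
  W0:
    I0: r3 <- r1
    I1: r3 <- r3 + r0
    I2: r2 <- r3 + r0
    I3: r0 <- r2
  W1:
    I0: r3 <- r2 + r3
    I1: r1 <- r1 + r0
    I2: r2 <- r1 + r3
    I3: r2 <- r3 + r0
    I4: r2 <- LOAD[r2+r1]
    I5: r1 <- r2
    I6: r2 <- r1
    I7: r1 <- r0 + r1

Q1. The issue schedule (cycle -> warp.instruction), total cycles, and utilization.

cycle 0: W0.I0
cycle 1: W0.I1
cycle 2: W0.I2
cycle 3: W0.I3
cycle 4: W1.I0
cycle 5: W1.I1
cycle 6: W1.I2
cycle 7: W1.I3
cycle 8: W1.I4
cycle 9: idle
cycle 10: idle
cycle 11: idle
cycle 12: idle
cycle 13: idle
cycle 14: W1.I5
cycle 15: W1.I6
cycle 16: W1.I7

Answer: 17 cycles, utilization 12/17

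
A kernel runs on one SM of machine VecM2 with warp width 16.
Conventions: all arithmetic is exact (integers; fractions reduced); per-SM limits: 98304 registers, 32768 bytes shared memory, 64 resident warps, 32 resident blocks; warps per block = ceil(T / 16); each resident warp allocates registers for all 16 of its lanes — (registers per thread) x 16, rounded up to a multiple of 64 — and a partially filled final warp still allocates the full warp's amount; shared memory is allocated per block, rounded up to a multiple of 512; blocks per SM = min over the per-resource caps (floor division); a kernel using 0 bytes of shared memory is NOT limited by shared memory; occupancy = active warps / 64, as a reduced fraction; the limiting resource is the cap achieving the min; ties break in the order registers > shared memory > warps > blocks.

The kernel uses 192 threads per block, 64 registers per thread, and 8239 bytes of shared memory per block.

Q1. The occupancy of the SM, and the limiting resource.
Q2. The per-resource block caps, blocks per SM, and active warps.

Answer: occupancy 9/16, limited by shared memory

registers: 8 blocks
shared memory: 3 blocks
warps: 5 blocks
blocks: 32 blocks

Answer: 3 blocks, 36 active warps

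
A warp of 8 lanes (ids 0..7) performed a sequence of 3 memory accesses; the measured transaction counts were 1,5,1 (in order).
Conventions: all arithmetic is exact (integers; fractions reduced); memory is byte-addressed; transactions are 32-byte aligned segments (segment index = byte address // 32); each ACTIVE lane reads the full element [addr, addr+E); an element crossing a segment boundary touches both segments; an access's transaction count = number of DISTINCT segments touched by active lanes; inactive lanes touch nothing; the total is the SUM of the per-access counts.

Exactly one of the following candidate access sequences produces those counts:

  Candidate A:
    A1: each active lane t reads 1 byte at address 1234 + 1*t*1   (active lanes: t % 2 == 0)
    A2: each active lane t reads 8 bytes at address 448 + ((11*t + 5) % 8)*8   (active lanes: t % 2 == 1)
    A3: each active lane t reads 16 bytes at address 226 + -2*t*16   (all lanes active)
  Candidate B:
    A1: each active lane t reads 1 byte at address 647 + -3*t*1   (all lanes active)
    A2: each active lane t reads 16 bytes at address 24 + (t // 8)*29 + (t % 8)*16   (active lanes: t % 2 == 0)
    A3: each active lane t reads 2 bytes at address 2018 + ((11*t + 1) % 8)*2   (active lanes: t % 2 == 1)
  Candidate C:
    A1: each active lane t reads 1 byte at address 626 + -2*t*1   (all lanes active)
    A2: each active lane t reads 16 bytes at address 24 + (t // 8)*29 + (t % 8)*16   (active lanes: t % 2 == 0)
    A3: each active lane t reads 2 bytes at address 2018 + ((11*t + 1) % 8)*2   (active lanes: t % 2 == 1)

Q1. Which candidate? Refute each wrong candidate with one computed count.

A: A2 gives 2 transactions, not 5
B: A1 gives 2 transactions, not 1
C: all counts match (1,5,1)

Answer: C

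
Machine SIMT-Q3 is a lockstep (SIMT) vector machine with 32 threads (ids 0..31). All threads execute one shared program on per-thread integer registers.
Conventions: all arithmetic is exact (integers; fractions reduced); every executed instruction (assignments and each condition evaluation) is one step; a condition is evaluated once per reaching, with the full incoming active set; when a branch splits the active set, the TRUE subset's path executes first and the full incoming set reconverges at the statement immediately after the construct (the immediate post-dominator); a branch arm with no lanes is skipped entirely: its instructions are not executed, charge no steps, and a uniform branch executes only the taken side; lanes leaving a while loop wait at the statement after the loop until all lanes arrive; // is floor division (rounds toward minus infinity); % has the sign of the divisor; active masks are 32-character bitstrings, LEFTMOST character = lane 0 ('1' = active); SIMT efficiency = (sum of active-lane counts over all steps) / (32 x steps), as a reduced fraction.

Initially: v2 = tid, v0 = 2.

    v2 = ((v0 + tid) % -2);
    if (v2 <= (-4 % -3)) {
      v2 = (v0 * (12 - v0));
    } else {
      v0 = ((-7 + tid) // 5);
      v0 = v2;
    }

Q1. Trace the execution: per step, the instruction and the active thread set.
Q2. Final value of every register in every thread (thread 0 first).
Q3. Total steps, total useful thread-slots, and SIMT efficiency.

step 0: v2 <- ((v0 + tid) % -2)      11111111111111111111111111111111
step 1: eval (v2 <= (-4 % -3))       11111111111111111111111111111111
step 2: v2 <- (v0 * (12 - v0))       01010101010101010101010101010101
step 3: v0 <- ((-7 + tid) // 5)      10101010101010101010101010101010
step 4: v0 <- v2                     10101010101010101010101010101010

Answer: 5 steps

v2: 0,20,0,20,0,20,0,20,0,20,0,20,0,20,0,20,0,20,0,20,0,20,0,20,0,20,0,20,0,20,0,20
v0: 0,2,0,2,0,2,0,2,0,2,0,2,0,2,0,2,0,2,0,2,0,2,0,2,0,2,0,2,0,2,0,2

steps = 5; useful = 112; efficiency = 112/160 = 7/10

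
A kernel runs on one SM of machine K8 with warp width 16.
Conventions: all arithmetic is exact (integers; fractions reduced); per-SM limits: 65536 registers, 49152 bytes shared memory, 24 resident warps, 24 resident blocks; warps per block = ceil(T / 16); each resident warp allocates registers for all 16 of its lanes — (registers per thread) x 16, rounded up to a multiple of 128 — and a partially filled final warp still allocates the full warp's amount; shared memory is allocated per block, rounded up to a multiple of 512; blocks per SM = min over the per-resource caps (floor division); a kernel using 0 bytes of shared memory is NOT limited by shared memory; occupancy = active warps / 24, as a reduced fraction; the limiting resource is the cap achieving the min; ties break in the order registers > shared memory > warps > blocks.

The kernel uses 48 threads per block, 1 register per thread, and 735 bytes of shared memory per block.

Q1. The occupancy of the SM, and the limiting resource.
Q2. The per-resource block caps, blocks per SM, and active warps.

Answer: occupancy 1, limited by warps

registers: 170 blocks
shared memory: 48 blocks
warps: 8 blocks
blocks: 24 blocks

Answer: 8 blocks, 24 active warps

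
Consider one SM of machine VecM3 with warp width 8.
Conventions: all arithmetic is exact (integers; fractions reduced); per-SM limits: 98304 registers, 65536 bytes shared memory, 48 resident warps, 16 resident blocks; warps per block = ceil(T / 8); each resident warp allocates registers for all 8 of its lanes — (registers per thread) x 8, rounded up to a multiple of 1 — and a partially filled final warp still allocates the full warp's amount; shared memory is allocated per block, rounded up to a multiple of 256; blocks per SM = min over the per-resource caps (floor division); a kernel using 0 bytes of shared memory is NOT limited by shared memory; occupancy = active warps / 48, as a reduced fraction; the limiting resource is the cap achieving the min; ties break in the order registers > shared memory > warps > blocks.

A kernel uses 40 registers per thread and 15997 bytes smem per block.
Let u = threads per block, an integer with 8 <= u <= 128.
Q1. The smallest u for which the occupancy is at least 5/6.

Answer: u = 73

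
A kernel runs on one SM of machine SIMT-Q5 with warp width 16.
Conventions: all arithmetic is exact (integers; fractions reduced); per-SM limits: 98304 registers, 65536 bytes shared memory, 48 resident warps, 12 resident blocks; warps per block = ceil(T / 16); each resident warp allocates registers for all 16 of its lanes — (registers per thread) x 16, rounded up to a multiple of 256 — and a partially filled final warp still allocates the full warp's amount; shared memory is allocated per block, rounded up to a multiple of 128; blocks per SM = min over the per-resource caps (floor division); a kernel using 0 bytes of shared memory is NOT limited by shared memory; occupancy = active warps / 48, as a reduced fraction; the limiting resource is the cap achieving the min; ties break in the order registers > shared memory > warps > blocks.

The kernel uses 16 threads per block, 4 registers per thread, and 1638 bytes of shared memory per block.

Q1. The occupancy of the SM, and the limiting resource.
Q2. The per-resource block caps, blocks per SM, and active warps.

Answer: occupancy 1/4, limited by blocks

registers: 384 blocks
shared memory: 39 blocks
warps: 48 blocks
blocks: 12 blocks

Answer: 12 blocks, 12 active warps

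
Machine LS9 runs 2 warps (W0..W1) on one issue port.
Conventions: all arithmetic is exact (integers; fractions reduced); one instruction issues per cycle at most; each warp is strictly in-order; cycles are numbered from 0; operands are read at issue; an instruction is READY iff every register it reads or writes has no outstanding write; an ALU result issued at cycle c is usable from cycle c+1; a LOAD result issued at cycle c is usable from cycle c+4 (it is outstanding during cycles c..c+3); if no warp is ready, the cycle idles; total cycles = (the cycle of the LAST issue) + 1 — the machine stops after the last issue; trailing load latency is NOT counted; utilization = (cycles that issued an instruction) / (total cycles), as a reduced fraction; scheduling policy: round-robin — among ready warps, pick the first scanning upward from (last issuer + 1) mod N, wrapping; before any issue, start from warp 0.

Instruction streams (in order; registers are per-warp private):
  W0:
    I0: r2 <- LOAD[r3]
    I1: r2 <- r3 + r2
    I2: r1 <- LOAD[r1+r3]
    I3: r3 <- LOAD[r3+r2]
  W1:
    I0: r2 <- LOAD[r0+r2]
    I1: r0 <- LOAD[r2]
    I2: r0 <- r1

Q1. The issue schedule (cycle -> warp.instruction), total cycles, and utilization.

cycle 0: W0.I0
cycle 1: W1.I0
cycle 2: idle
cycle 3: idle
cycle 4: W0.I1
cycle 5: W1.I1
cycle 6: W0.I2
cycle 7: W0.I3
cycle 8: idle
cycle 9: W1.I2

Answer: 10 cycles, utilization 7/10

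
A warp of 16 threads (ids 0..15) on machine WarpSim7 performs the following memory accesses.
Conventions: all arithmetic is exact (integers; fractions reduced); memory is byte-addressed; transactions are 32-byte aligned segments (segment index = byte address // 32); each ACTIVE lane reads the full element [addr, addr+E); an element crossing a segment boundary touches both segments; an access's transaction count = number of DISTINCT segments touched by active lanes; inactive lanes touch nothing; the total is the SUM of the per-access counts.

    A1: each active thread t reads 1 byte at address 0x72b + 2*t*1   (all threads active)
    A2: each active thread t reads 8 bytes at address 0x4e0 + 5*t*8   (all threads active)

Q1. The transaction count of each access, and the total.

A1: 2 transactions
A2: 16 transactions

Answer: 2,16; total 18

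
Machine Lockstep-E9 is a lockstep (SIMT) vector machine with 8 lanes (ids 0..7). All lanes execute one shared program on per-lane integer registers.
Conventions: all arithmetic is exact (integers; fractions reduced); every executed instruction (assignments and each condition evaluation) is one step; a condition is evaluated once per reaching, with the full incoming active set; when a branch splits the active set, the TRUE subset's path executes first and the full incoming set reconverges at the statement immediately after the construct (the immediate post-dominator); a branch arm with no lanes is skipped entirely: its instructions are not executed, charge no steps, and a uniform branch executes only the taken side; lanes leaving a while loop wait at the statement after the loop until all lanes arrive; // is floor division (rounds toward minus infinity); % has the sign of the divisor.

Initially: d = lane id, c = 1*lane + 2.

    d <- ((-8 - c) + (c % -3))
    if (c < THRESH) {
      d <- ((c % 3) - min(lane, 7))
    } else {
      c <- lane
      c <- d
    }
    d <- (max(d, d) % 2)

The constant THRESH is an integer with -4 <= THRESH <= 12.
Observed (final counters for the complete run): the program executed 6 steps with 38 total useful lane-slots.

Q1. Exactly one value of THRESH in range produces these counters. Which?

Answer: THRESH = 4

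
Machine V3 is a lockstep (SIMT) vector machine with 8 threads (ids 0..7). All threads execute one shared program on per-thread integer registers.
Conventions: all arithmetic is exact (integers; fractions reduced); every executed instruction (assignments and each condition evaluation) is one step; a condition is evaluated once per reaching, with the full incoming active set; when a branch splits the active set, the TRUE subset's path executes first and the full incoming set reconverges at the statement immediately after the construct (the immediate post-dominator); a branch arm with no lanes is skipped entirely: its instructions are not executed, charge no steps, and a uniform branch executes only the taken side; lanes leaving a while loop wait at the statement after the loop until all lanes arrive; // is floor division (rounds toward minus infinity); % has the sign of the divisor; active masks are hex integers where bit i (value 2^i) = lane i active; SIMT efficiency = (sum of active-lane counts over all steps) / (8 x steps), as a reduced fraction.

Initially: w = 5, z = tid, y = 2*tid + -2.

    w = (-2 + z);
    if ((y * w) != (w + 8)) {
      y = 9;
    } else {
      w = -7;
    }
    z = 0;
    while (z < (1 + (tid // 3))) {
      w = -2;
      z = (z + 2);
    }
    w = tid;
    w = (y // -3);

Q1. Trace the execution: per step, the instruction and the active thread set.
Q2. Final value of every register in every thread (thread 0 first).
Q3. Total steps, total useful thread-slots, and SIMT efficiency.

step 0: w <- (-2 + z)                0xff
step 1: eval ((y * w) != (w + 8))    0xff
step 2: y <- 9                       0xff
step 3: z <- 0                       0xff
step 4: eval (z < (1 + (tid // 3)))  0xff
step 5: w <- -2                      0xff
step 6: z <- (z + 2)                 0xff
step 7: eval (z < (1 + (tid // 3)))  0xff
step 8: w <- -2                      0xc0
step 9: z <- (z + 2)                 0xc0
step 10: eval (z < (1 + (tid // 3)))  0xc0
step 11: w <- tid                     0xff
step 12: w <- (y // -3)               0xff

Answer: 13 steps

w: -3,-3,-3,-3,-3,-3,-3,-3
z: 2,2,2,2,2,2,4,4
y: 9,9,9,9,9,9,9,9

steps = 13; useful = 86; efficiency = 86/104 = 43/52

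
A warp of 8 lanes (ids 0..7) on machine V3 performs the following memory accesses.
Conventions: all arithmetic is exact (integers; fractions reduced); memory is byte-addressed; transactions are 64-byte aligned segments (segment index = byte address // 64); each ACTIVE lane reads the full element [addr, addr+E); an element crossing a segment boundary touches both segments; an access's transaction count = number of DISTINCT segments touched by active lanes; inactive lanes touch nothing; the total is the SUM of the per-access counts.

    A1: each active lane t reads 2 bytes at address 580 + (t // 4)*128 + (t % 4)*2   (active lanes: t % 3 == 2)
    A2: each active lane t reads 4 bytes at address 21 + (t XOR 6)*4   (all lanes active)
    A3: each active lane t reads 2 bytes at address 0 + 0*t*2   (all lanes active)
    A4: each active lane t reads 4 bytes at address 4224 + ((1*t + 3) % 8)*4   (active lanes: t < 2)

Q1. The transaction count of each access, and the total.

A1: 2 transactions
A2: 1 transaction
A3: 1 transaction
A4: 1 transaction

Answer: 2,1,1,1; total 5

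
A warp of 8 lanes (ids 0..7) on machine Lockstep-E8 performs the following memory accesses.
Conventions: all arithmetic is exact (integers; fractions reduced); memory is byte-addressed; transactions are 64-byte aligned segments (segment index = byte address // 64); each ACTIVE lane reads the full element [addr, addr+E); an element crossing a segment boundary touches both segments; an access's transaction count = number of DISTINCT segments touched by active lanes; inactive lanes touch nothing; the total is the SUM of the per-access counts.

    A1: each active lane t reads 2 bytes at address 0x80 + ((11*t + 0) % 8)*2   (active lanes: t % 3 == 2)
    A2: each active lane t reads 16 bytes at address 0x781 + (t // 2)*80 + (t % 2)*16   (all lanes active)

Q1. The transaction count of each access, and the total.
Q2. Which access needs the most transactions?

A1: 1 transaction
A2: 5 transactions

Answer: 1,5; total 6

Answer: A2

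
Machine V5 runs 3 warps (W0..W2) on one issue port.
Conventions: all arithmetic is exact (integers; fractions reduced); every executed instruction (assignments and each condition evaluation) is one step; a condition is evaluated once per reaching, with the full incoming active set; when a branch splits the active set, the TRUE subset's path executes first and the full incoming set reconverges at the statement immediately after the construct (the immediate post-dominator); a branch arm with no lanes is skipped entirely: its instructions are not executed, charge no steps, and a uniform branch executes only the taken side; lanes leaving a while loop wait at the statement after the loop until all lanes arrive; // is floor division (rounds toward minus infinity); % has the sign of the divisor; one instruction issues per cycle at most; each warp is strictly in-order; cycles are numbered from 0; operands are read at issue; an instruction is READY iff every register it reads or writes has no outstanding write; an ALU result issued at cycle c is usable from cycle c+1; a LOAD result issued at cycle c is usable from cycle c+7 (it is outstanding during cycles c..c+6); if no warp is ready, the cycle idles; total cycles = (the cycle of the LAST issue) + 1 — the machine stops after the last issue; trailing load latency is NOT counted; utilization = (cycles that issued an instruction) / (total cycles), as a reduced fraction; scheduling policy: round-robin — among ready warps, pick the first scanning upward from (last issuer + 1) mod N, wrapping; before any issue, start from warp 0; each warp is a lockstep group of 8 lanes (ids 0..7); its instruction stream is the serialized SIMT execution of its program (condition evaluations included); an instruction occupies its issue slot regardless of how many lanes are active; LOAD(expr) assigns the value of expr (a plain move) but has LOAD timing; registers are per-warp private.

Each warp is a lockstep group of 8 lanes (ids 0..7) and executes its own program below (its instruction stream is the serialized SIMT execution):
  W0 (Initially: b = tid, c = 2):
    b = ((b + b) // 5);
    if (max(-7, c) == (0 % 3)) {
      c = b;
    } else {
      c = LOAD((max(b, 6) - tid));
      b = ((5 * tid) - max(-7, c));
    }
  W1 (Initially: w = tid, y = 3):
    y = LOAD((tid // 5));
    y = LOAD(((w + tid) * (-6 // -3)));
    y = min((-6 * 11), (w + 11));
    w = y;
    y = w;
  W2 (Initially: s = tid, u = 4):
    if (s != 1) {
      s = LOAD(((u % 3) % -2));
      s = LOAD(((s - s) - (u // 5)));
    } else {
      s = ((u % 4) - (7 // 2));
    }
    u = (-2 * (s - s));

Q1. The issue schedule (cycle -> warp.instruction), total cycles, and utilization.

cycle 0: W0.I0
cycle 1: W1.I0
cycle 2: W2.I0
cycle 3: W0.I1
cycle 4: W2.I1
cycle 5: W0.I2
cycle 6: idle
cycle 7: idle
cycle 8: W1.I1
cycle 9: idle
cycle 10: idle
cycle 11: W2.I2
cycle 12: W0.I3
cycle 13: idle
cycle 14: idle
cycle 15: W1.I2
cycle 16: W1.I3
cycle 17: W1.I4
cycle 18: W2.I3
cycle 19: W2.I4

Answer: 20 cycles, utilization 7/10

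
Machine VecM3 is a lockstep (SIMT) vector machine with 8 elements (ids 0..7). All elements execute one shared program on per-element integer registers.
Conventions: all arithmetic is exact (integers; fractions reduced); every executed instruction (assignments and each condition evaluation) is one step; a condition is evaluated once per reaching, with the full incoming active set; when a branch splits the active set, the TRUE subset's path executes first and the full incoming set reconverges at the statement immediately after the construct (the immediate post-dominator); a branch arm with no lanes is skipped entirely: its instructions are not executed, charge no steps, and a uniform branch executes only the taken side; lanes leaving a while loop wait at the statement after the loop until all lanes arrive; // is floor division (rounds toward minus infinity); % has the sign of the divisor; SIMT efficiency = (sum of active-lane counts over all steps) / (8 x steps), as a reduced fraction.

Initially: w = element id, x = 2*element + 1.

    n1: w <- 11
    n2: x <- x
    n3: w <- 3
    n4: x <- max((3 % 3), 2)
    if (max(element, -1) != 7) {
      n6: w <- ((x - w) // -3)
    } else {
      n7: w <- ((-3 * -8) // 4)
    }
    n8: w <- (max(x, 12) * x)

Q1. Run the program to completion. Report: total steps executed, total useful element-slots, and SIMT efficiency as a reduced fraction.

Answer: 8 steps, 56 useful, 7/8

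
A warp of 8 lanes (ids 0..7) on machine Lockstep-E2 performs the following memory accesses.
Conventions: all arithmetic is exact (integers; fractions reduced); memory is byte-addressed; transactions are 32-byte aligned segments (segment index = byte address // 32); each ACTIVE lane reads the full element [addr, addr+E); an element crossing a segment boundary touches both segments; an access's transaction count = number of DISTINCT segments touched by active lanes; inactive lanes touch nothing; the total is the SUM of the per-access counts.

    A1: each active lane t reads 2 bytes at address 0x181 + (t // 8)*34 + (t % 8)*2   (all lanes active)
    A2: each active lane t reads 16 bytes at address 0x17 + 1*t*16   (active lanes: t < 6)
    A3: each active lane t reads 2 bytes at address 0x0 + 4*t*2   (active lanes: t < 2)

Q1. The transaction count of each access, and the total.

A1: 1 transaction
A2: 4 transactions
A3: 1 transaction

Answer: 1,4,1; total 6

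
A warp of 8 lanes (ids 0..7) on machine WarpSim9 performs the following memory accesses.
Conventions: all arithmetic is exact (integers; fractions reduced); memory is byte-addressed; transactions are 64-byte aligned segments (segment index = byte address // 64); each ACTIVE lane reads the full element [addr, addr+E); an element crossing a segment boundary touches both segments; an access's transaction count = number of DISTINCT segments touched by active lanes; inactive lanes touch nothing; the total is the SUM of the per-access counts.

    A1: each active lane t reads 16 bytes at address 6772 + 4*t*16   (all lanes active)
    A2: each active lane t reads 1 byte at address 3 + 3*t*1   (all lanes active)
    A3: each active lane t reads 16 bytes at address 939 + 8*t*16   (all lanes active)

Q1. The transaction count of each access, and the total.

A1: 9 transactions
A2: 1 transaction
A3: 8 transactions

Answer: 9,1,8; total 18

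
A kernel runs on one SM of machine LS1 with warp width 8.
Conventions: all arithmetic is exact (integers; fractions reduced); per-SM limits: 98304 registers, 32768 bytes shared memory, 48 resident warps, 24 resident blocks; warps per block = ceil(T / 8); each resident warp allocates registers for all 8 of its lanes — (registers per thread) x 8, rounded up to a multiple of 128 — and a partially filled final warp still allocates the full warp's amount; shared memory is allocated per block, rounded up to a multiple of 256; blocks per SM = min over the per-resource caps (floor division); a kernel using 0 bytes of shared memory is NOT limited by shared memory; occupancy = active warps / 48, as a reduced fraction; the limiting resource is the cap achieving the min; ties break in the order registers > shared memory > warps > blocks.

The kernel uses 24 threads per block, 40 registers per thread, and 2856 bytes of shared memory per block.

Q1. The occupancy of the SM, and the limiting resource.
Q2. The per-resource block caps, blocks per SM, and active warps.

Answer: occupancy 5/8, limited by shared memory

registers: 85 blocks
shared memory: 10 blocks
warps: 16 blocks
blocks: 24 blocks

Answer: 10 blocks, 30 active warps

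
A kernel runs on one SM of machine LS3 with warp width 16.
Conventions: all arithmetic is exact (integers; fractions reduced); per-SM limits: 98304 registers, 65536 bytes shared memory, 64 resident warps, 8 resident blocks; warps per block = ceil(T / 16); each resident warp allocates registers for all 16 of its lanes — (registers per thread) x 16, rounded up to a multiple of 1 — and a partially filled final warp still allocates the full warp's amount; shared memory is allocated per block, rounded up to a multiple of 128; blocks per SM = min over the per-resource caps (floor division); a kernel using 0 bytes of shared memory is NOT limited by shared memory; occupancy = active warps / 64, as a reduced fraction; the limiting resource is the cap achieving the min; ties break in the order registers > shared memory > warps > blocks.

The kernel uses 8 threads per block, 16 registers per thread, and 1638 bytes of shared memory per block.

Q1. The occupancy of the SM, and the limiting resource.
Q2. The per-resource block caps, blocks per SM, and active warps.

Answer: occupancy 1/8, limited by blocks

registers: 384 blocks
shared memory: 39 blocks
warps: 64 blocks
blocks: 8 blocks

Answer: 8 blocks, 8 active warps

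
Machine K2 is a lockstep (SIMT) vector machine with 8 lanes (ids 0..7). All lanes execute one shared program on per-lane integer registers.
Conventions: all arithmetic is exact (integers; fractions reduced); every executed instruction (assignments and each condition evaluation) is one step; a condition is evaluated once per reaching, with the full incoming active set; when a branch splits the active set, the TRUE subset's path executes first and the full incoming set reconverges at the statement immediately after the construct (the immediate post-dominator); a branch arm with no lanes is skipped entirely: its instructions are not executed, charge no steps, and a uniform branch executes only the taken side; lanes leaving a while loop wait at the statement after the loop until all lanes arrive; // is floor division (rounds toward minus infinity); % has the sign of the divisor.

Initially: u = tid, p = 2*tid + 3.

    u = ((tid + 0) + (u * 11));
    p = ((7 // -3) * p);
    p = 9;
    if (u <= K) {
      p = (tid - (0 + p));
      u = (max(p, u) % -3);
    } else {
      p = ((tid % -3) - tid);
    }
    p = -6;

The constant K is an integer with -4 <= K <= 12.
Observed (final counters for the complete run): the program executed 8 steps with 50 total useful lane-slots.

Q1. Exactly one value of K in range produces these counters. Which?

Answer: K = 12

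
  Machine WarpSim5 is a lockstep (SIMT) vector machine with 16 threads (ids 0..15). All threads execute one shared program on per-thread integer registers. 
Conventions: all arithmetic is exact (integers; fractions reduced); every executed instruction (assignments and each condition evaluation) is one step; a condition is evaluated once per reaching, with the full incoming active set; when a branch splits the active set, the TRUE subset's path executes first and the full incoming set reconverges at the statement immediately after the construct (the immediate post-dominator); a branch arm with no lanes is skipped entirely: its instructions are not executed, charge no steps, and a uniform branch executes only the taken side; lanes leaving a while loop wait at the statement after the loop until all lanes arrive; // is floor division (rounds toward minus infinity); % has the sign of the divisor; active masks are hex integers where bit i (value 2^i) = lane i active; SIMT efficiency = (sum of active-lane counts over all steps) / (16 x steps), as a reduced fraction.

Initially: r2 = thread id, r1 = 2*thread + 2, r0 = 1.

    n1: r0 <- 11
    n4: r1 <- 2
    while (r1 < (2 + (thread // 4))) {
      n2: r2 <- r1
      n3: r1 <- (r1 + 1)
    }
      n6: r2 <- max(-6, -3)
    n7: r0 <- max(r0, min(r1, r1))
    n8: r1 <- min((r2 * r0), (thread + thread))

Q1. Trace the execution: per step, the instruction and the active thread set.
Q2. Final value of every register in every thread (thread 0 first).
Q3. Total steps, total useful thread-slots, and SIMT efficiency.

step 0: r0 <- 11                     0xffff
step 1: r1 <- 2                      0xffff
step 2: eval (r1 < (2 + (thread // 4))) 0xffff
step 3: r2 <- r1                     0xfff0
step 4: r1 <- (r1 + 1)               0xfff0
step 5: eval (r1 < (2 + (thread // 4))) 0xfff0
step 6: r2 <- r1                     0xff00
step 7: r1 <- (r1 + 1)               0xff00
step 8: eval (r1 < (2 + (thread // 4))) 0xff00
step 9: r2 <- r1                     0xf000
step 10: r1 <- (r1 + 1)               0xf000
step 11: eval (r1 < (2 + (thread // 4))) 0xf000
step 12: r2 <- max(-6, -3)            0xffff
step 13: r0 <- max(r0, min(r1, r1))   0xffff
step 14: r1 <- min((r2 * r0), (thread + thread)) 0xffff

Answer: 15 steps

r2: -3,-3,-3,-3,-3,-3,-3,-3,-3,-3,-3,-3,-3,-3,-3,-3
r1: -33,-33,-33,-33,-33,-33,-33,-33,-33,-33,-33,-33,-33,-33,-33,-33
r0: 11,11,11,11,11,11,11,11,11,11,11,11,11,11,11,11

steps = 15; useful = 168; efficiency = 168/240 = 7/10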